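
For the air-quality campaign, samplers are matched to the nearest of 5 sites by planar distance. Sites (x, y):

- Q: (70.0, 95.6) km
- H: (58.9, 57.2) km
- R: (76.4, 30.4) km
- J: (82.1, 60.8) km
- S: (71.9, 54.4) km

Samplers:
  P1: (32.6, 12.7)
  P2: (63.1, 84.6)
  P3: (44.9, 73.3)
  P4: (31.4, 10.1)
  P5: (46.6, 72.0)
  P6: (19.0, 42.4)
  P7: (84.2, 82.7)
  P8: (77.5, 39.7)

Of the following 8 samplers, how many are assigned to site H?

3

P1 → R
P2 → Q
P3 → H
P4 → R
P5 → H
P6 → H
P7 → Q
P8 → R
3 of the 8 go to H.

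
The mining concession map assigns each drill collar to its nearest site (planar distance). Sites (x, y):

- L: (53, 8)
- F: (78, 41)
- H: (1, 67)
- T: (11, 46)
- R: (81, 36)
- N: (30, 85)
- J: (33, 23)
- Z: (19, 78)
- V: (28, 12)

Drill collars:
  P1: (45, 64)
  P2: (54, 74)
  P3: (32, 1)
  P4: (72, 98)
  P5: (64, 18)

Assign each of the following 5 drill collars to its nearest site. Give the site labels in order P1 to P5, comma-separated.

P1 → N (d²=666.00)
P2 → N (d²=697.00)
P3 → V (d²=137.00)
P4 → N (d²=1933.00)
P5 → L (d²=221.00)

N, N, V, N, L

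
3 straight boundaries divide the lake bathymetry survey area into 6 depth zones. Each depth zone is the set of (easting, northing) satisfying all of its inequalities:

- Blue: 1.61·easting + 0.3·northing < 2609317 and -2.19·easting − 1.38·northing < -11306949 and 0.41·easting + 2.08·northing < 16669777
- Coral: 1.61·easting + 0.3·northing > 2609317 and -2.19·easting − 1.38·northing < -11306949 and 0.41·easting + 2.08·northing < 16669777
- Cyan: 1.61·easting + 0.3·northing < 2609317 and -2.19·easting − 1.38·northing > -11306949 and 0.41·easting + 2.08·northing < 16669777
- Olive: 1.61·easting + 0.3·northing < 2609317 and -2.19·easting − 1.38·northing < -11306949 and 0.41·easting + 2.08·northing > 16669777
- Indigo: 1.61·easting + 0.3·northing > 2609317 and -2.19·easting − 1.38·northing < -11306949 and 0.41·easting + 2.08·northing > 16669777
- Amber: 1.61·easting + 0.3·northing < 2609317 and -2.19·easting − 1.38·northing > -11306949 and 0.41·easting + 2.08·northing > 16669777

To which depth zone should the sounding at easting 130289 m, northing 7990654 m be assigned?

1.61·130289 + 0.3·7990654 = 2606961.490, which is < 2609317
-2.19·130289 − 1.38·7990654 = -11312435.430, which is < -11306949
0.41·130289 + 2.08·7990654 = 16673978.810, which is > 16669777
This sign pattern matches Olive.

Olive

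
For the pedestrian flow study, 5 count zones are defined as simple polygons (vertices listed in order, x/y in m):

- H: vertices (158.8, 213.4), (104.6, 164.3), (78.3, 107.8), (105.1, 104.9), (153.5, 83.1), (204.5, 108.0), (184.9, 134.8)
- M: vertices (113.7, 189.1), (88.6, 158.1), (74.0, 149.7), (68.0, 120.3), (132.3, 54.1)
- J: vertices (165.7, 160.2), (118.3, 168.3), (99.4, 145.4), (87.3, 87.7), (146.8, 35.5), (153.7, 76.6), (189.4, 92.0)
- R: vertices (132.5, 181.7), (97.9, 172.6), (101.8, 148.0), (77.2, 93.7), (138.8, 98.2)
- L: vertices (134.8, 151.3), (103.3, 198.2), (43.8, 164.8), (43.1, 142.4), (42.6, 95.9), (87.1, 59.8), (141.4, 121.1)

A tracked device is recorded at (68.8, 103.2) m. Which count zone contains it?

L

Cast a ray rightward from (68.8, 103.2). For each polygon, the edges (by vertex number in listed order) whose endpoints lie on opposite sides of y = 103.2, where each meets that height, and whether that is right or left of the point:
H: 4–5 at x≈108.87 (right), 5–6 at x≈194.67 (right) → 2 crossings.
M: 4–5 at x≈84.61 (right), 5–1 at x≈125.54 (right) → 2 crossings.
J: 3–4 at x≈90.55 (right), 7–1 at x≈185.51 (right) → 2 crossings.
R: 3–4 at x≈81.50 (right), 5–1 at x≈138.42 (right) → 2 crossings.
L: 4–5 at x≈42.68 (left), 6–7 at x≈125.54 (right) → 1 crossing.
Only L has an odd count, so the point is inside L.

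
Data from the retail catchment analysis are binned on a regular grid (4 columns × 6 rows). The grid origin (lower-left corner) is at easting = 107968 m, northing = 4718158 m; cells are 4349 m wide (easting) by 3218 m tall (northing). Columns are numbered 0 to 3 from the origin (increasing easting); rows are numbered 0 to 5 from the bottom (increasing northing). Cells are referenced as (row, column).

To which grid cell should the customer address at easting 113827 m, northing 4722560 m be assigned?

(1, 1)

Column index: ⌊(113827 − 107968) / 4349⌋ = ⌊1.347⌋ = 1
Row offset from origin: ⌊(4722560 − 4718158) / 3218⌋ = ⌊1.368⌋ = 1 → row 1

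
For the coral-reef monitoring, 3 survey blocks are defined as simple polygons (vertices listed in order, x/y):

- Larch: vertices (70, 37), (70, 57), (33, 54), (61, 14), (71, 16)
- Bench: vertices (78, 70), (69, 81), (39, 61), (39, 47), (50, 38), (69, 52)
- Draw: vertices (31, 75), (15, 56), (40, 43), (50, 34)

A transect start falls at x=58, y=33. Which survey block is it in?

Larch

Cast a ray rightward from (58, 33). For each polygon, the edges (by vertex number in listed order) whose endpoints lie on opposite sides of y = 33, where each meets that height, and whether that is right or left of the point:
Larch: 3–4 at x≈47.7 (left), 5–1 at x≈70.2 (right) → 1 crossing.
Bench: no edge straddles that height → 0 crossings.
Draw: no edge straddles that height → 0 crossings.
Only Larch has an odd count, so the point is inside Larch.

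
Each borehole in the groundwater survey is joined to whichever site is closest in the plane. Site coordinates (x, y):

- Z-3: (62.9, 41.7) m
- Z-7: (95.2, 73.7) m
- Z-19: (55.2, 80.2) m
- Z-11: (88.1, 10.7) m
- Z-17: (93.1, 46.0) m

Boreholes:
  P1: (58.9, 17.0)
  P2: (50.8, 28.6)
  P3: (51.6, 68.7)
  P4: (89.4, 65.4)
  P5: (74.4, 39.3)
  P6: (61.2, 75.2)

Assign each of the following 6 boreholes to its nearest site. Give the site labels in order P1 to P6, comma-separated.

Z-3, Z-3, Z-19, Z-7, Z-3, Z-19

P1 → Z-3 (d²=626.09)
P2 → Z-3 (d²=318.02)
P3 → Z-19 (d²=145.21)
P4 → Z-7 (d²=102.53)
P5 → Z-3 (d²=138.01)
P6 → Z-19 (d²=61.00)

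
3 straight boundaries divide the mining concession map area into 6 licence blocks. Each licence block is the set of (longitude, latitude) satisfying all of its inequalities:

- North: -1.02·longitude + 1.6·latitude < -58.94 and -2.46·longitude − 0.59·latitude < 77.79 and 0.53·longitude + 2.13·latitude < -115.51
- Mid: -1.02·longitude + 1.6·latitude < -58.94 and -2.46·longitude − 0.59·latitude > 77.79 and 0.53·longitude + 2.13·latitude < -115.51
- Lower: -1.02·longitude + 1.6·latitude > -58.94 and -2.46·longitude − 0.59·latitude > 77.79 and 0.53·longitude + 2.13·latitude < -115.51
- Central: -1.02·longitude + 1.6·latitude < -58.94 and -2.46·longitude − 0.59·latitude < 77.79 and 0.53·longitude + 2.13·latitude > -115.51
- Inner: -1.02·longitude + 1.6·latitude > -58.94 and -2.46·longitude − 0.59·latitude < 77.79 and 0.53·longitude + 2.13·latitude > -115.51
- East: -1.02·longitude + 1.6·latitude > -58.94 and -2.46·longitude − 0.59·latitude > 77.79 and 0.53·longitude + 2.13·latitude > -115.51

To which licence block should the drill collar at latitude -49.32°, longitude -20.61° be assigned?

Lower

-1.02·-20.61 + 1.6·-49.32 = -57.890, which is > -58.94
-2.46·-20.61 − 0.59·-49.32 = 79.799, which is > 77.79
0.53·-20.61 + 2.13·-49.32 = -115.975, which is < -115.51
This sign pattern matches Lower.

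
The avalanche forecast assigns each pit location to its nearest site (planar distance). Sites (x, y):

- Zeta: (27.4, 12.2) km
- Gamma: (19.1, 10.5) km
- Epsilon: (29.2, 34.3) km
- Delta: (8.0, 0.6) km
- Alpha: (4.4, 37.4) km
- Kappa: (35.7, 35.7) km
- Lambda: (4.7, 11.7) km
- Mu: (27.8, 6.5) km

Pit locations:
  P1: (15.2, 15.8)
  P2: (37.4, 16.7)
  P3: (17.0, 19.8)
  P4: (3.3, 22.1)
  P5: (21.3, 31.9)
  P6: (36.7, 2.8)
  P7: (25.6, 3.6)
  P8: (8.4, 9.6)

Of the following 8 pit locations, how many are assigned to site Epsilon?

1

P1 → Gamma
P2 → Zeta
P3 → Gamma
P4 → Lambda
P5 → Epsilon
P6 → Mu
P7 → Mu
P8 → Lambda
1 of the 8 goes to Epsilon.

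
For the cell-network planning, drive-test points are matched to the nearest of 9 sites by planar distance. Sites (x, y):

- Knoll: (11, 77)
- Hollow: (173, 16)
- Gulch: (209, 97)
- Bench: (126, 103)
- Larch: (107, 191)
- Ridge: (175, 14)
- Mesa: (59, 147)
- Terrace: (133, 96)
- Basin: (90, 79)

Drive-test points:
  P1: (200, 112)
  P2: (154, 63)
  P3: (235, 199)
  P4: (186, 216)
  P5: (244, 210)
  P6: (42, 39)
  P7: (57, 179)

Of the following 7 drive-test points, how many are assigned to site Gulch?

P1 → Gulch
P2 → Terrace
P3 → Gulch
P4 → Larch
P5 → Gulch
P6 → Knoll
P7 → Mesa
3 of the 7 go to Gulch.

3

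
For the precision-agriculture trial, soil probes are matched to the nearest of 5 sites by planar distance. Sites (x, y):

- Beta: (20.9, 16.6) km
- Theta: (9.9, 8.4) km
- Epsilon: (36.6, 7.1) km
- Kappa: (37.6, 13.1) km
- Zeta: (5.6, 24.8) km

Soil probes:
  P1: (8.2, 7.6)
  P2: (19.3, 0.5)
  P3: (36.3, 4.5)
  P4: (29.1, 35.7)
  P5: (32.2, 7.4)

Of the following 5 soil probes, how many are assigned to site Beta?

P1 → Theta
P2 → Theta
P3 → Epsilon
P4 → Beta
P5 → Epsilon
1 of the 5 goes to Beta.

1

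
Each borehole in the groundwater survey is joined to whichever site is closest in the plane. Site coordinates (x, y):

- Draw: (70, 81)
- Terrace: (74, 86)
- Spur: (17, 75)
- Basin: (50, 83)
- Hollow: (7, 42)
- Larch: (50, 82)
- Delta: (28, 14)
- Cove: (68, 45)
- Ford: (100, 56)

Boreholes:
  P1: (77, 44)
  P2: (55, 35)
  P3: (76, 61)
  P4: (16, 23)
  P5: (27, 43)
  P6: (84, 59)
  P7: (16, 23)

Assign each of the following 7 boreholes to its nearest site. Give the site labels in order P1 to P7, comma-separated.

P1 → Cove (d²=82.00)
P2 → Cove (d²=269.00)
P3 → Cove (d²=320.00)
P4 → Delta (d²=225.00)
P5 → Hollow (d²=401.00)
P6 → Ford (d²=265.00)
P7 → Delta (d²=225.00)

Cove, Cove, Cove, Delta, Hollow, Ford, Delta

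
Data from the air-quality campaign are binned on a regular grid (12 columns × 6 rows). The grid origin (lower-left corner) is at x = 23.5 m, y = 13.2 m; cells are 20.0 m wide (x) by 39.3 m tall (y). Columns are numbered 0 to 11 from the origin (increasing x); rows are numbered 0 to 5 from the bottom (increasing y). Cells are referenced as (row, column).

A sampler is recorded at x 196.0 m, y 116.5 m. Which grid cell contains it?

(2, 8)

Column index: ⌊(196.0 − 23.5) / 20.0⌋ = ⌊8.625⌋ = 8
Row offset from origin: ⌊(116.5 − 13.2) / 39.3⌋ = ⌊2.628⌋ = 2 → row 2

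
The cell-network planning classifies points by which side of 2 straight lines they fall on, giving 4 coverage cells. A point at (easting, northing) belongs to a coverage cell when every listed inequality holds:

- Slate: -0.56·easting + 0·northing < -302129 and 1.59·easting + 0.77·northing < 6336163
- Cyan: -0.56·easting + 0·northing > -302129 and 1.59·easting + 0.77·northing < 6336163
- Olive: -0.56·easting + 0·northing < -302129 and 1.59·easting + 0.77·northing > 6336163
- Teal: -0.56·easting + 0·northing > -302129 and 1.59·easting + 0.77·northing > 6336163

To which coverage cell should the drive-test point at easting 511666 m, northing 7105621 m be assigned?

Cyan

-0.56·511666 + 0·7105621 = -286532.960, which is > -302129
1.59·511666 + 0.77·7105621 = 6284877.110, which is < 6336163
This sign pattern matches Cyan.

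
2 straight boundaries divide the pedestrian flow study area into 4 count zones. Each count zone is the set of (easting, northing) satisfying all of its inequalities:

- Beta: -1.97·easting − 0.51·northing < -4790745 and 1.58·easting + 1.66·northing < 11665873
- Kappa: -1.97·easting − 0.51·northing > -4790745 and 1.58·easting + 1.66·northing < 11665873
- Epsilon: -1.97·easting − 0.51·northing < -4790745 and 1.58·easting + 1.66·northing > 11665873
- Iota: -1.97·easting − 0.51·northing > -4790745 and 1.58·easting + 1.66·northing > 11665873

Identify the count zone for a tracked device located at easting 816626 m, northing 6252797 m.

-1.97·816626 − 0.51·6252797 = -4797679.690, which is < -4790745
1.58·816626 + 1.66·6252797 = 11669912.100, which is > 11665873
This sign pattern matches Epsilon.

Epsilon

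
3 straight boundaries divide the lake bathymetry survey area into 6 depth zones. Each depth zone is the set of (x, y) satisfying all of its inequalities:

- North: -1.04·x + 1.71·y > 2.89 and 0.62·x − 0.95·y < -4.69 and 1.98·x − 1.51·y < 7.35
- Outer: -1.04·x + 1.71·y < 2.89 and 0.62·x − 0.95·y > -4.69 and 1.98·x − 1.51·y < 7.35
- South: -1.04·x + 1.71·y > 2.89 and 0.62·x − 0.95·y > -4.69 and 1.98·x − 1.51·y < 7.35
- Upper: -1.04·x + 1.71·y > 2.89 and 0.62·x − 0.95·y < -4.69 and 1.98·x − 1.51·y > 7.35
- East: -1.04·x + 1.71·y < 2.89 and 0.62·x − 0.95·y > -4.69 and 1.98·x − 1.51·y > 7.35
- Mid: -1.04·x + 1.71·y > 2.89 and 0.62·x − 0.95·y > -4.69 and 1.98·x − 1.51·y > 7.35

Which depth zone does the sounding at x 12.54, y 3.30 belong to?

East

-1.04·12.54 + 1.71·3.30 = -7.399, which is < 2.89
0.62·12.54 − 0.95·3.30 = 4.640, which is > -4.69
1.98·12.54 − 1.51·3.30 = 19.846, which is > 7.35
This sign pattern matches East.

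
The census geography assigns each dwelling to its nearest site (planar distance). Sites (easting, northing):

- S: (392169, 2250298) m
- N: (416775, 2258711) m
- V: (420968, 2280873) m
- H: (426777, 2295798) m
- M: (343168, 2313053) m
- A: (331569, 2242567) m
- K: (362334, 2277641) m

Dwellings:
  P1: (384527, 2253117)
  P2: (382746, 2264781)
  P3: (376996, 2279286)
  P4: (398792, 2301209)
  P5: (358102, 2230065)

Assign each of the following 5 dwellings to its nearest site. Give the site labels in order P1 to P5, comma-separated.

P1 → S (d²=66346925.00)
P2 → S (d²=298550218.00)
P3 → K (d²=217680269.00)
P4 → H (d²=812439146.00)
P5 → A (d²=860300093.00)

S, S, K, H, A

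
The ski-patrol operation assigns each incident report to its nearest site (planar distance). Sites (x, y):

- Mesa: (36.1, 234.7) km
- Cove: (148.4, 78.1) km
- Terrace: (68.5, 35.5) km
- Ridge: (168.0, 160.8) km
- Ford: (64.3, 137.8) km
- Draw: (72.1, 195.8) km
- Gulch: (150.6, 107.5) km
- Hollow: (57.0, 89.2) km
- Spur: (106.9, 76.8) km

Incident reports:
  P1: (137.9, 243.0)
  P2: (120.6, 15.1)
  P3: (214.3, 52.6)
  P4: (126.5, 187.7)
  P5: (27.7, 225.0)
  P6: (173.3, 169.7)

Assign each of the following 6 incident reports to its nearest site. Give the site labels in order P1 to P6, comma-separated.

P1 → Draw (d²=6557.48)
P2 → Terrace (d²=3130.57)
P3 → Cove (d²=4993.06)
P4 → Ridge (d²=2445.86)
P5 → Mesa (d²=164.65)
P6 → Ridge (d²=107.30)

Draw, Terrace, Cove, Ridge, Mesa, Ridge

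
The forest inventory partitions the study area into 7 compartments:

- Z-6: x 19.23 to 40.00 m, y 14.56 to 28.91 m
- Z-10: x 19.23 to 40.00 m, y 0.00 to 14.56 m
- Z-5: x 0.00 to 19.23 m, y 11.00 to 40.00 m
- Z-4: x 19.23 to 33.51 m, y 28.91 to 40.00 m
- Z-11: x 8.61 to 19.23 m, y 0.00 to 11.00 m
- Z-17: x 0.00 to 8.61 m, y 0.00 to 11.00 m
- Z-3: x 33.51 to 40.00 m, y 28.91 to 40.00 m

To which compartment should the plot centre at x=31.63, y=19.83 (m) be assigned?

Z-6

The point has x = 31.63 and y = 19.83.
Only Z-6 satisfies 19.23 ≤ x ≤ 40.00 and 14.56 ≤ y ≤ 28.91.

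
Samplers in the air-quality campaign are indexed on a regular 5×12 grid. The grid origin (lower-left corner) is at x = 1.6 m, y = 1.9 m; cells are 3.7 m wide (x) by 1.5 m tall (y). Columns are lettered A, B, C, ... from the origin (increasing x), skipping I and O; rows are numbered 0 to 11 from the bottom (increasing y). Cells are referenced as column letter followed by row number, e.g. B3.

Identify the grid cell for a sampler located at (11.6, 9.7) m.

Column index: ⌊(11.6 − 1.6) / 3.7⌋ = ⌊2.703⌋ = 2 → column C
Row offset from origin: ⌊(9.7 − 1.9) / 1.5⌋ = ⌊5.200⌋ = 5 → row 5

C5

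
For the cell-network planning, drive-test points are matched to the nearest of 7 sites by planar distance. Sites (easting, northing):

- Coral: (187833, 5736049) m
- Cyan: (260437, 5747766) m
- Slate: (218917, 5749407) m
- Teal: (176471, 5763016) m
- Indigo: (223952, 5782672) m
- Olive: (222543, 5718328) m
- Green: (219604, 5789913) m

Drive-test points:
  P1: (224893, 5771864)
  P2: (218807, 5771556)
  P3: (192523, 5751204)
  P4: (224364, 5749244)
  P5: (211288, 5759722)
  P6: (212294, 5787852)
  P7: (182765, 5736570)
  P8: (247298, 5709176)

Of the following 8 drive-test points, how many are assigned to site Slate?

2

P1 → Indigo
P2 → Indigo
P3 → Coral
P4 → Slate
P5 → Slate
P6 → Green
P7 → Coral
P8 → Olive
2 of the 8 go to Slate.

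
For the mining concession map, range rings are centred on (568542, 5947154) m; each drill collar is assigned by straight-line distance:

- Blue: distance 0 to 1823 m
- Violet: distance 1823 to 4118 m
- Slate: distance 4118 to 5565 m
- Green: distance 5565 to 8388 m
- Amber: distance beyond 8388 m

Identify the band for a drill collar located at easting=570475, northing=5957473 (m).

Amber

Distance = √((570475−568542)² + (5957473−5947154)²) = √(3736489.000 + 106481761.000) = 10498.488 m.
8388 ≤ 10498.488 < ∞ → Amber.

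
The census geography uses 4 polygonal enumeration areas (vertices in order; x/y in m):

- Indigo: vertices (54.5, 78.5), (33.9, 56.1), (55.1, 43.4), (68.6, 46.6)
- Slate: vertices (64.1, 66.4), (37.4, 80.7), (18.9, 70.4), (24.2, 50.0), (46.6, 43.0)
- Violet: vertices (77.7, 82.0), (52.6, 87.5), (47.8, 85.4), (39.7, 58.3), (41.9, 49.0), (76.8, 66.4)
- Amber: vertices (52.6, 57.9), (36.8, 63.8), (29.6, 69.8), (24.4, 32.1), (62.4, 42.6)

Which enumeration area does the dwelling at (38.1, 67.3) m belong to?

Cast a ray rightward from (38.1, 67.3). For each polygon, the edges (by vertex number in listed order) whose endpoints lie on opposite sides of y = 67.3, where each meets that height, and whether that is right or left of the point:
Indigo: 1–2 at x≈44.20 (right), 4–1 at x≈59.45 (right) → 2 crossings.
Slate: 1–2 at x≈62.42 (right), 3–4 at x≈19.71 (left) → 1 crossing.
Violet: 3–4 at x≈42.39 (right), 6–1 at x≈76.85 (right) → 2 crossings.
Amber: 2–3 at x≈32.60 (left), 3–4 at x≈29.26 (left) → 0 crossings.
Only Slate has an odd count, so the point is inside Slate.

Slate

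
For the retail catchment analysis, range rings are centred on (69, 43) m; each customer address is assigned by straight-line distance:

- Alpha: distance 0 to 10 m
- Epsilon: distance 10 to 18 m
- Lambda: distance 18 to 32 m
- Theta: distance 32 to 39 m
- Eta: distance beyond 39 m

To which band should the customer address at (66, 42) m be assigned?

Alpha

Distance = √((66−69)² + (42−43)²) = √(9.000 + 1.000) = 3.162 m.
0 ≤ 3.162 < 10 → Alpha.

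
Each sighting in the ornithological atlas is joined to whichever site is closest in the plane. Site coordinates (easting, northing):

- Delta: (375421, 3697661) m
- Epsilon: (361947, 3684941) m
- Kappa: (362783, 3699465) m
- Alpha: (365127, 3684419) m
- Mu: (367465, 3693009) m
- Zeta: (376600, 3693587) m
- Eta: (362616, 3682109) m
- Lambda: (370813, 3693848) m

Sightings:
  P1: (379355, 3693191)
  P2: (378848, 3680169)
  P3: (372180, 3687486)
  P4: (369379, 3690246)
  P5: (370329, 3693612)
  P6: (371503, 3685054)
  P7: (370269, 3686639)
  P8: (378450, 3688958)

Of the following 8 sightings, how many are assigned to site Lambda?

P1 → Zeta
P2 → Zeta
P3 → Lambda
P4 → Mu
P5 → Lambda
P6 → Alpha
P7 → Alpha
P8 → Zeta
2 of the 8 go to Lambda.

2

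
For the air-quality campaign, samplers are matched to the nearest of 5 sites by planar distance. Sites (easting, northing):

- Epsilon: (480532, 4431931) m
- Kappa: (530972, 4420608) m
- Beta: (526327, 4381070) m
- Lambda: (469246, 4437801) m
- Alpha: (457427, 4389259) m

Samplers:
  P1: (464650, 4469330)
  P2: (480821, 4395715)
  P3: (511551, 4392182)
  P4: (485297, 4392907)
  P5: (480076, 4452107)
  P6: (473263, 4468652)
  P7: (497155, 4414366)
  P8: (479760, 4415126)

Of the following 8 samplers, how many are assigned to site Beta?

1

P1 → Lambda
P2 → Alpha
P3 → Beta
P4 → Alpha
P5 → Lambda
P6 → Lambda
P7 → Epsilon
P8 → Epsilon
1 of the 8 goes to Beta.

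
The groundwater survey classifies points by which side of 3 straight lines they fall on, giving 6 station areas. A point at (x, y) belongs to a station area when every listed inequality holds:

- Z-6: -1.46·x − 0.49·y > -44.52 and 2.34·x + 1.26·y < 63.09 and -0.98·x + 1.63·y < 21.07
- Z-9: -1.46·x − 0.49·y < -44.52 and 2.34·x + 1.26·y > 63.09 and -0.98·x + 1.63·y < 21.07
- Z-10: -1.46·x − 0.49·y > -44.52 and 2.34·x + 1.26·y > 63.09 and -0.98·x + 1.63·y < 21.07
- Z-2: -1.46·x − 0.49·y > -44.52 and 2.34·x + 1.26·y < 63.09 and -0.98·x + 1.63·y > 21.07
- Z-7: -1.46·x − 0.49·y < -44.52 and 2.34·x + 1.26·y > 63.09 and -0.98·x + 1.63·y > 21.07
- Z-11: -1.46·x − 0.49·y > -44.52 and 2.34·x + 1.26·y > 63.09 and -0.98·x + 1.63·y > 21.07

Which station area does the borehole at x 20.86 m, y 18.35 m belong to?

Z-10

-1.46·20.86 − 0.49·18.35 = -39.447, which is > -44.52
2.34·20.86 + 1.26·18.35 = 71.933, which is > 63.09
-0.98·20.86 + 1.63·18.35 = 9.468, which is < 21.07
This sign pattern matches Z-10.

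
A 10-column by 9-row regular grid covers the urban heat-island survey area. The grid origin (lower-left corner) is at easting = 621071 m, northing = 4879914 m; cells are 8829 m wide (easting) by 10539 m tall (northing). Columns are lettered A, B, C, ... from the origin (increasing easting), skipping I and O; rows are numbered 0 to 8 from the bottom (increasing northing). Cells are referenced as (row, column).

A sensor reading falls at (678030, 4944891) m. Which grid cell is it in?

Column index: ⌊(678030 − 621071) / 8829⌋ = ⌊6.451⌋ = 6 → column G
Row offset from origin: ⌊(4944891 − 4879914) / 10539⌋ = ⌊6.165⌋ = 6 → row 6

(6, G)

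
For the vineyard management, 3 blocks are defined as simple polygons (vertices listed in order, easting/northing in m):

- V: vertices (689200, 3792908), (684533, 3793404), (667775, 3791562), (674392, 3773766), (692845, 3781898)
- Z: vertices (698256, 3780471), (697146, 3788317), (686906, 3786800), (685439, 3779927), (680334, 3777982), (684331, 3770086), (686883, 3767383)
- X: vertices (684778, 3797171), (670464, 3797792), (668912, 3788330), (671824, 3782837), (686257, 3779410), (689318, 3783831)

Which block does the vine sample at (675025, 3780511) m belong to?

Cast a ray rightward from (675025, 3780511). For each polygon, the edges (by vertex number in listed order) whose endpoints lie on opposite sides of northing = 3780511, where each meets that height, and whether that is right or left of the point:
V: 3–4 at easting≈671884.0 (left), 4–5 at easting≈689697.6 (right) → 1 crossing.
Z: 1–2 at easting≈698250.3 (right), 3–4 at easting≈685563.7 (right) → 2 crossings.
X: 4–5 at easting≈681620.1 (right), 5–6 at easting≈687019.3 (right) → 2 crossings.
Only V has an odd count, so the point is inside V.

V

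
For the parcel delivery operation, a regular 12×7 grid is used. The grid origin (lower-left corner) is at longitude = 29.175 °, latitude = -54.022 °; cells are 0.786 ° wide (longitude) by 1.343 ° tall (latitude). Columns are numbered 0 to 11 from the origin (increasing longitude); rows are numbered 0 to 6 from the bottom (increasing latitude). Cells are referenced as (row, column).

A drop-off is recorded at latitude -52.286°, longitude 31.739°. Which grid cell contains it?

Column index: ⌊(31.739 − 29.175) / 0.786⌋ = ⌊3.262⌋ = 3
Row offset from origin: ⌊(-52.286 − -54.022) / 1.343⌋ = ⌊1.293⌋ = 1 → row 1

(1, 3)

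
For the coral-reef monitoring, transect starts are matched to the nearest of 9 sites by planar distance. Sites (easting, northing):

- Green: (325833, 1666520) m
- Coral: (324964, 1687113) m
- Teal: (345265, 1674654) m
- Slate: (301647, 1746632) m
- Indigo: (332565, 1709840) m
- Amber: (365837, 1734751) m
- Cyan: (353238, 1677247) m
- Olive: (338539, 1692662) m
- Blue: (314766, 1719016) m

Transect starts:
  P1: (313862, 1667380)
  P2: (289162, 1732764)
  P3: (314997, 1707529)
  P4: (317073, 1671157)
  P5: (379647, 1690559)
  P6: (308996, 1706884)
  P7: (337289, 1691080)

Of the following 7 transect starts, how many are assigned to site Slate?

P1 → Green
P2 → Slate
P3 → Blue
P4 → Green
P5 → Cyan
P6 → Blue
P7 → Olive
1 of the 7 goes to Slate.

1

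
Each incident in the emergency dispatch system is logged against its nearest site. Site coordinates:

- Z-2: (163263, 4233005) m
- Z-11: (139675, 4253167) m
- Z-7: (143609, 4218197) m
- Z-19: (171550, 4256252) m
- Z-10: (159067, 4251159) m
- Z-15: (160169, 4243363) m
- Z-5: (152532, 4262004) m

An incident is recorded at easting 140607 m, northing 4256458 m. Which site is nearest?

Squared distances to each site:
Z-2: 1063337545.000; Z-11: 11699305.000; Z-7: 1472916125.000; Z-19: 957511685.000; Z-10: 368851001.000; Z-15: 554150869.000; Z-5: 172963741.000.
Minimum at Z-11.

Z-11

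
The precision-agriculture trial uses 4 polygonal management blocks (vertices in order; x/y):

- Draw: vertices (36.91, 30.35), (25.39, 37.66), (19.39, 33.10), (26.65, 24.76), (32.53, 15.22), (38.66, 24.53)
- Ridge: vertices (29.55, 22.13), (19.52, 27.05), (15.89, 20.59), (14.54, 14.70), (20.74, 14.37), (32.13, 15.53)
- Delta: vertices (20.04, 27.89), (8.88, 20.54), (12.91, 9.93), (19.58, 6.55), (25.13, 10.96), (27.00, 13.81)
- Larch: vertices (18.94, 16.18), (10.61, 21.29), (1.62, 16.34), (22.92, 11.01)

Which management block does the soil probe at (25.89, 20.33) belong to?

Ridge

Cast a ray rightward from (25.89, 20.33). For each polygon, the edges (by vertex number in listed order) whose endpoints lie on opposite sides of y = 20.33, where each meets that height, and whether that is right or left of the point:
Draw: 4–5 at x≈29.380 (right), 5–6 at x≈35.895 (right) → 2 crossings.
Ridge: 3–4 at x≈15.830 (left), 6–1 at x≈30.254 (right) → 1 crossing.
Delta: 2–3 at x≈8.960 (left), 6–1 at x≈23.777 (left) → 0 crossings.
Larch: 1–2 at x≈12.175 (left), 2–3 at x≈8.866 (left) → 0 crossings.
Only Ridge has an odd count, so the point is inside Ridge.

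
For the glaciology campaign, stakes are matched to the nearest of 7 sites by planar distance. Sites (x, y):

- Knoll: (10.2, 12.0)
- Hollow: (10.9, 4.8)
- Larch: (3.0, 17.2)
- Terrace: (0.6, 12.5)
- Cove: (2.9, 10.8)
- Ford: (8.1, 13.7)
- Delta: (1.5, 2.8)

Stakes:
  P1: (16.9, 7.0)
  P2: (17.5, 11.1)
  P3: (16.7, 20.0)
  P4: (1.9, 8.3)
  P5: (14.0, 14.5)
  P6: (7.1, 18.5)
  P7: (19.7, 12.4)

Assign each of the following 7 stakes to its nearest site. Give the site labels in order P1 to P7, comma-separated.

P1 → Hollow (d²=40.84)
P2 → Knoll (d²=54.10)
P3 → Knoll (d²=106.25)
P4 → Cove (d²=7.25)
P5 → Knoll (d²=20.69)
P6 → Larch (d²=18.50)
P7 → Knoll (d²=90.41)

Hollow, Knoll, Knoll, Cove, Knoll, Larch, Knoll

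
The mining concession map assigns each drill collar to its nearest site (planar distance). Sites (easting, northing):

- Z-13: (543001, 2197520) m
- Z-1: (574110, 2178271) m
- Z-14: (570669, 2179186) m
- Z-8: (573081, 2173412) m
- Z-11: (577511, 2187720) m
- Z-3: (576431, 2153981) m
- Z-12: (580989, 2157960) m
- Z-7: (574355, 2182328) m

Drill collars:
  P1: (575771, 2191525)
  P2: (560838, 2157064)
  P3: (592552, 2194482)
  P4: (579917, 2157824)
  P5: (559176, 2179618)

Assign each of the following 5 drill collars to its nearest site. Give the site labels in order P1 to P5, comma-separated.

P1 → Z-11 (d²=17505625.00)
P2 → Z-3 (d²=252646538.00)
P3 → Z-11 (d²=271956325.00)
P4 → Z-12 (d²=1167680.00)
P5 → Z-14 (d²=132275673.00)

Z-11, Z-3, Z-11, Z-12, Z-14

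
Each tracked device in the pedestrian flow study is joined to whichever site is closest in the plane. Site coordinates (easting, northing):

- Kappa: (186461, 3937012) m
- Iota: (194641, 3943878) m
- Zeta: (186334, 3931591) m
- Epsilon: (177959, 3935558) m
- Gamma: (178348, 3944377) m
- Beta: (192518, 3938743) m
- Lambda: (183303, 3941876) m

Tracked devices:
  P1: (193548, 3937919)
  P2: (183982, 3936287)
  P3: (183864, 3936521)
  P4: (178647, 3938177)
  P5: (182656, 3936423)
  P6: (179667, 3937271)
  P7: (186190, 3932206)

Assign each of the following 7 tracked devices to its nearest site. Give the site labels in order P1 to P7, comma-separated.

Beta, Kappa, Kappa, Epsilon, Kappa, Epsilon, Zeta

P1 → Beta (d²=1739876.00)
P2 → Kappa (d²=6671066.00)
P3 → Kappa (d²=6985490.00)
P4 → Epsilon (d²=7332505.00)
P5 → Kappa (d²=14824946.00)
P6 → Epsilon (d²=5851633.00)
P7 → Zeta (d²=398961.00)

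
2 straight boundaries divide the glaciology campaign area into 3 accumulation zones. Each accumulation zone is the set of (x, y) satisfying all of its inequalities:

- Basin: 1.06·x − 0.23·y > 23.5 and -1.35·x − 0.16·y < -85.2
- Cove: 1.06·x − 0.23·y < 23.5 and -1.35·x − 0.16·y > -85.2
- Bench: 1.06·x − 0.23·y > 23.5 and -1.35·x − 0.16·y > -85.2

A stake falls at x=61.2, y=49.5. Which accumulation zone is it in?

Basin

1.06·61.2 − 0.23·49.5 = 53.487, which is > 23.5
-1.35·61.2 − 0.16·49.5 = -90.540, which is < -85.2
This sign pattern matches Basin.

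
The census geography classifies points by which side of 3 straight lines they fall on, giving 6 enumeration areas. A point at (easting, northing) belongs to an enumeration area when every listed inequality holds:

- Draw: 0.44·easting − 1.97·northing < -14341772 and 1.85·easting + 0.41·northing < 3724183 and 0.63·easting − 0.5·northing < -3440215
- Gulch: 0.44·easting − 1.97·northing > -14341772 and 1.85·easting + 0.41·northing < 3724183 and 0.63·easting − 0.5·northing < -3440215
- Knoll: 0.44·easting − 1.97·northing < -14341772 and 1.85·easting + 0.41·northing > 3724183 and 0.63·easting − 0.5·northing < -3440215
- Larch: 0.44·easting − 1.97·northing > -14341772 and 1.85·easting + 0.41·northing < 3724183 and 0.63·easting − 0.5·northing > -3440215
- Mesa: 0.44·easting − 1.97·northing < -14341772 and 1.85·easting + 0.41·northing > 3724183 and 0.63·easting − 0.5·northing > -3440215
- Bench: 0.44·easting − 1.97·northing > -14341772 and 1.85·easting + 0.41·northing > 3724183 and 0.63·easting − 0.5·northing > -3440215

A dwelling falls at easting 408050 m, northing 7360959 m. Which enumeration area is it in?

Bench

0.44·408050 − 1.97·7360959 = -14321547.230, which is > -14341772
1.85·408050 + 0.41·7360959 = 3772885.690, which is > 3724183
0.63·408050 − 0.5·7360959 = -3423408.000, which is > -3440215
This sign pattern matches Bench.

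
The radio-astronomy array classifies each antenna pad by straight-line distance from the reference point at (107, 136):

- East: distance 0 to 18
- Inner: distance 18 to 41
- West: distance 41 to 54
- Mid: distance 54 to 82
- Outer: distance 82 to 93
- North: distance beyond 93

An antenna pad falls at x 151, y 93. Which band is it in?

Distance = √((151−107)² + (93−136)²) = √(1936.000 + 1849.000) = 61.522.
54 ≤ 61.522 < 82 → Mid.

Mid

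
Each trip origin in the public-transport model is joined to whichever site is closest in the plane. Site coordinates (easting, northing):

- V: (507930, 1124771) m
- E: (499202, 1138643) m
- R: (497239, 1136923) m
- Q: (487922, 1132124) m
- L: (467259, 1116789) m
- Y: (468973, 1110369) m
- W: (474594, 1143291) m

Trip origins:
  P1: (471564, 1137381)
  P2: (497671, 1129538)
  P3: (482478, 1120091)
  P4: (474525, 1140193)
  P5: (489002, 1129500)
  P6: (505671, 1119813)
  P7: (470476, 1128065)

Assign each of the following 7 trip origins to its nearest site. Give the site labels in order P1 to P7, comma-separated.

W, R, Q, W, Q, V, L

P1 → W (d²=44109000.00)
P2 → R (d²=54724849.00)
P3 → Q (d²=174430225.00)
P4 → W (d²=9602365.00)
P5 → Q (d²=8051776.00)
P6 → V (d²=29684845.00)
P7 → L (d²=137497265.00)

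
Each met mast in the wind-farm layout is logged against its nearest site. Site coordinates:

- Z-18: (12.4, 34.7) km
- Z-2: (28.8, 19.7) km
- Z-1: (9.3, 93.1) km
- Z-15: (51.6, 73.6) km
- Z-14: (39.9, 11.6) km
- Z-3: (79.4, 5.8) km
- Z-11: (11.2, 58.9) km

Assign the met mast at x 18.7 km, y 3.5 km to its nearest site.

Squared distances to each site:
Z-18: 1013.130; Z-2: 364.450; Z-1: 8116.520; Z-15: 5996.420; Z-14: 515.050; Z-3: 3689.780; Z-11: 3125.410.
Minimum at Z-2.

Z-2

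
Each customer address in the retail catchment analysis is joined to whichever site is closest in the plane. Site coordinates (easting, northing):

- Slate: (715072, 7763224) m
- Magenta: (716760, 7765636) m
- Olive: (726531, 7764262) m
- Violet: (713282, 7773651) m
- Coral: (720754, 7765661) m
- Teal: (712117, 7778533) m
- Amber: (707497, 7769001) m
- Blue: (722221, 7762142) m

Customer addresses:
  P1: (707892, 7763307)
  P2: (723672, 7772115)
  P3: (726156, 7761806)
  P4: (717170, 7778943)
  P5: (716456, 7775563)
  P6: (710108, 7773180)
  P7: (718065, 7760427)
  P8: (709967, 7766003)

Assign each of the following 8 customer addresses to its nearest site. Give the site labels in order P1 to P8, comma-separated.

P1 → Amber (d²=32577661.00)
P2 → Coral (d²=50168840.00)
P3 → Olive (d²=6172561.00)
P4 → Teal (d²=25700909.00)
P5 → Violet (d²=13730020.00)
P6 → Violet (d²=10296117.00)
P7 → Slate (d²=16781258.00)
P8 → Amber (d²=15088904.00)

Amber, Coral, Olive, Teal, Violet, Violet, Slate, Amber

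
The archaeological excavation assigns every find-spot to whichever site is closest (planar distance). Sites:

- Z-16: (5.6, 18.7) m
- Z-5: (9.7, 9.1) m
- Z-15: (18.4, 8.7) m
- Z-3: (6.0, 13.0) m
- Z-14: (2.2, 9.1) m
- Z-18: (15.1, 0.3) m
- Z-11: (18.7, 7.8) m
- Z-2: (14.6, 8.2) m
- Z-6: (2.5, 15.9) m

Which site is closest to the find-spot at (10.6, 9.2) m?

Squared distances to each site:
Z-16: 115.250; Z-5: 0.820; Z-15: 61.090; Z-3: 35.600; Z-14: 70.570; Z-18: 99.460; Z-11: 67.570; Z-2: 17.000; Z-6: 110.500.
Minimum at Z-5.

Z-5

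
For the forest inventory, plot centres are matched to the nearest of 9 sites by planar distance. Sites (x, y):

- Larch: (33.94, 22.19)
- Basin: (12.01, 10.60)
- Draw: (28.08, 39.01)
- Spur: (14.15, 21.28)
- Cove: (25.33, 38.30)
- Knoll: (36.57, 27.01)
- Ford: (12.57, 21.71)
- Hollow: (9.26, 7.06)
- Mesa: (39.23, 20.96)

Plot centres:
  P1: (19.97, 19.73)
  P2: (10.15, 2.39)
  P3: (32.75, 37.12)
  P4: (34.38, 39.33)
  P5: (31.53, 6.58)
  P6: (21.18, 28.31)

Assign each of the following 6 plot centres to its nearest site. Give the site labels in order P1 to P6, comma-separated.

P1 → Spur (d²=36.27)
P2 → Hollow (d²=22.60)
P3 → Draw (d²=25.38)
P4 → Draw (d²=39.79)
P5 → Larch (d²=249.48)
P6 → Spur (d²=98.84)

Spur, Hollow, Draw, Draw, Larch, Spur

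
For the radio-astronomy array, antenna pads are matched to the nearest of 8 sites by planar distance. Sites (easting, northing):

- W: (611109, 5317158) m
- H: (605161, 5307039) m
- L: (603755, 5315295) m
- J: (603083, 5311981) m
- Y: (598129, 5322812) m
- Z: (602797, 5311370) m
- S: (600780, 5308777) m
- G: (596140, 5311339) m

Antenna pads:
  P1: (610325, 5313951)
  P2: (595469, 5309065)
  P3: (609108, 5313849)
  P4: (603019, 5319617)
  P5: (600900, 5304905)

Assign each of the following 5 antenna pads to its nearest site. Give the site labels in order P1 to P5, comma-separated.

P1 → W (d²=10899505.00)
P2 → G (d²=5621317.00)
P3 → W (d²=14953482.00)
P4 → L (d²=19221380.00)
P5 → S (d²=15006784.00)

W, G, W, L, S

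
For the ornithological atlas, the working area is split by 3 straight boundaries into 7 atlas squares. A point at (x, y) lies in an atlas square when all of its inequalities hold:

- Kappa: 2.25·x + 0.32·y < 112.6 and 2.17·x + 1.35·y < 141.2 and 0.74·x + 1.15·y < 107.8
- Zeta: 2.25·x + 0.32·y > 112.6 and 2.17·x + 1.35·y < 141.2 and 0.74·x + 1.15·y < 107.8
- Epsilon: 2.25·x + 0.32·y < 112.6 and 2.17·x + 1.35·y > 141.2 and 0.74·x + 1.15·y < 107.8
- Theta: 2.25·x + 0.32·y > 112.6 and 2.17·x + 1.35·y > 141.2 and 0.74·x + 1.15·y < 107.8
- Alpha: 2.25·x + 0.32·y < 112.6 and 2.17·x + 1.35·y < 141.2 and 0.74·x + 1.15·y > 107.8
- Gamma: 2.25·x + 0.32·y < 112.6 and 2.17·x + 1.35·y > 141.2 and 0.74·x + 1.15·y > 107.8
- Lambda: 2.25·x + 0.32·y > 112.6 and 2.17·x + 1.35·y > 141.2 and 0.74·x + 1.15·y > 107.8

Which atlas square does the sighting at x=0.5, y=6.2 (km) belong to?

Kappa

2.25·0.5 + 0.32·6.2 = 3.109, which is < 112.6
2.17·0.5 + 1.35·6.2 = 9.455, which is < 141.2
0.74·0.5 + 1.15·6.2 = 7.500, which is < 107.8
This sign pattern matches Kappa.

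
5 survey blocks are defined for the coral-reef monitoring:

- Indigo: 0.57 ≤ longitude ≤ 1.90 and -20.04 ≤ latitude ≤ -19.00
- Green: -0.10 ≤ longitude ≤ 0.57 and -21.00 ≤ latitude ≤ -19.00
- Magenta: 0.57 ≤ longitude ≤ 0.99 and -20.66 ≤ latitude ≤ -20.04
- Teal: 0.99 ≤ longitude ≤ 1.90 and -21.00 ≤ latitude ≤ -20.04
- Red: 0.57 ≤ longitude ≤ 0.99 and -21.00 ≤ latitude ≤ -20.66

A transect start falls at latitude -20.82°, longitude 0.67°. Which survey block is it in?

The point has longitude = 0.67 and latitude = -20.82.
Only Red satisfies 0.57 ≤ longitude ≤ 0.99 and -21.00 ≤ latitude ≤ -20.66.

Red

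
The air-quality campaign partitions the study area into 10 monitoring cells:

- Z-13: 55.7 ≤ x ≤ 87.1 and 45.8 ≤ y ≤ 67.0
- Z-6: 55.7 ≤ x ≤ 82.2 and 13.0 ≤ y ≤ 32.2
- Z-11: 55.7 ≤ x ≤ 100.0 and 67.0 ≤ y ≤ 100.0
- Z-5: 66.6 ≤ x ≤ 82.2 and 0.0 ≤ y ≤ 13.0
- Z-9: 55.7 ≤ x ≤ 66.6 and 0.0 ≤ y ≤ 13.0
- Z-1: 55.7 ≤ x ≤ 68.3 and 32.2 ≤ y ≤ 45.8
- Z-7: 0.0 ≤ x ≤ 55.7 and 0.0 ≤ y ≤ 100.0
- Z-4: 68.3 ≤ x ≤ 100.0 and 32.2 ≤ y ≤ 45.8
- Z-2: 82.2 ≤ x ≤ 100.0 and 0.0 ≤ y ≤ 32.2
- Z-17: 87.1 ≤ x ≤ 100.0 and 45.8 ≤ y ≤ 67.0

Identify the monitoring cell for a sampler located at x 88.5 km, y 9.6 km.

Z-2

The point has x = 88.5 and y = 9.6.
Only Z-2 satisfies 82.2 ≤ x ≤ 100.0 and 0.0 ≤ y ≤ 32.2.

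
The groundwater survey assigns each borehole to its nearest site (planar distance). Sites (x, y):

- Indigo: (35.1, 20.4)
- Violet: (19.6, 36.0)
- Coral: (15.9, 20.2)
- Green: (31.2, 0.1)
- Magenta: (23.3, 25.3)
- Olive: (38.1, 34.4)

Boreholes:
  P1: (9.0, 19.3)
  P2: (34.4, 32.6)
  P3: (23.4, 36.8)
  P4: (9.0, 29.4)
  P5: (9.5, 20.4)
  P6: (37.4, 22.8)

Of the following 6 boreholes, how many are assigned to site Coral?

P1 → Coral
P2 → Olive
P3 → Violet
P4 → Coral
P5 → Coral
P6 → Indigo
3 of the 6 go to Coral.

3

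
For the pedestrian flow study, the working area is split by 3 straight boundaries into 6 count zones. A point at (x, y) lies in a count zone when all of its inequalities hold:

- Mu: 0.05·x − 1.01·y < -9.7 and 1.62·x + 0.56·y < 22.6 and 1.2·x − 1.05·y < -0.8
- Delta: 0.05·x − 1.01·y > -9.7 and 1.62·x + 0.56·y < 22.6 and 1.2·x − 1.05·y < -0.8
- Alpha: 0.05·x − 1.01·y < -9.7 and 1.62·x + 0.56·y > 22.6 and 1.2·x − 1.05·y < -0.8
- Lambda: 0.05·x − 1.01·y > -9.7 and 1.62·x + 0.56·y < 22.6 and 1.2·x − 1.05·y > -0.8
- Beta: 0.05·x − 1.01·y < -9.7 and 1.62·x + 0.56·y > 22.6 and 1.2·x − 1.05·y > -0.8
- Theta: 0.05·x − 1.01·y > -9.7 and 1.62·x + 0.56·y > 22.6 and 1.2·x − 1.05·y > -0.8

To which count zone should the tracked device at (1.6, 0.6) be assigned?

Lambda

0.05·1.6 − 1.01·0.6 = -0.526, which is > -9.7
1.62·1.6 + 0.56·0.6 = 2.928, which is < 22.6
1.2·1.6 − 1.05·0.6 = 1.290, which is > -0.8
This sign pattern matches Lambda.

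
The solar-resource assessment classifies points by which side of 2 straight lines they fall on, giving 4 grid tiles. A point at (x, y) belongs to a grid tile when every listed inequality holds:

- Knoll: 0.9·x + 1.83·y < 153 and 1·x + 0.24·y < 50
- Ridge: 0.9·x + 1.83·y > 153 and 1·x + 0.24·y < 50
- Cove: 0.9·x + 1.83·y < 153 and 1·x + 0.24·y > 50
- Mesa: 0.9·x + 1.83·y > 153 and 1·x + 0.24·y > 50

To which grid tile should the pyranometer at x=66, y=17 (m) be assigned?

Cove

0.9·66 + 1.83·17 = 90.510, which is < 153
1·66 + 0.24·17 = 70.080, which is > 50
This sign pattern matches Cove.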